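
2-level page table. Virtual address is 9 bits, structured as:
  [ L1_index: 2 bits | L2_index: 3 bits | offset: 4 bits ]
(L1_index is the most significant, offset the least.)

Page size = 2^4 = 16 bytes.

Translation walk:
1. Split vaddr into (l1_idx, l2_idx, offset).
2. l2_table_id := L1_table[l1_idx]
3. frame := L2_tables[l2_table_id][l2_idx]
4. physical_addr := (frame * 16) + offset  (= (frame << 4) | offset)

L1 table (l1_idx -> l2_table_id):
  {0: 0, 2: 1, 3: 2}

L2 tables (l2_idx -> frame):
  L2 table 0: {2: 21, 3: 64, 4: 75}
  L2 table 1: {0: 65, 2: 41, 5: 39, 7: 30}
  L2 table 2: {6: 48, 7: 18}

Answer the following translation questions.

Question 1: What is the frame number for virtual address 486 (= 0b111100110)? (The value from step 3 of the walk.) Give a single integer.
vaddr = 486: l1_idx=3, l2_idx=6
L1[3] = 2; L2[2][6] = 48

Answer: 48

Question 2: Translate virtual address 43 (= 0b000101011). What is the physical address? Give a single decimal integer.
Answer: 347

Derivation:
vaddr = 43 = 0b000101011
Split: l1_idx=0, l2_idx=2, offset=11
L1[0] = 0
L2[0][2] = 21
paddr = 21 * 16 + 11 = 347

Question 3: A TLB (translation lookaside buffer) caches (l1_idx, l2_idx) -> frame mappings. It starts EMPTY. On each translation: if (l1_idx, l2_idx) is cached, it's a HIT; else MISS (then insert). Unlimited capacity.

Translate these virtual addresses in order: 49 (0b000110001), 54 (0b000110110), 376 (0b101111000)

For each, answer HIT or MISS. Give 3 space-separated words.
vaddr=49: (0,3) not in TLB -> MISS, insert
vaddr=54: (0,3) in TLB -> HIT
vaddr=376: (2,7) not in TLB -> MISS, insert

Answer: MISS HIT MISS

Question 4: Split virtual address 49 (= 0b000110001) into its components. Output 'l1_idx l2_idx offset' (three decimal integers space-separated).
vaddr = 49 = 0b000110001
  top 2 bits -> l1_idx = 0
  next 3 bits -> l2_idx = 3
  bottom 4 bits -> offset = 1

Answer: 0 3 1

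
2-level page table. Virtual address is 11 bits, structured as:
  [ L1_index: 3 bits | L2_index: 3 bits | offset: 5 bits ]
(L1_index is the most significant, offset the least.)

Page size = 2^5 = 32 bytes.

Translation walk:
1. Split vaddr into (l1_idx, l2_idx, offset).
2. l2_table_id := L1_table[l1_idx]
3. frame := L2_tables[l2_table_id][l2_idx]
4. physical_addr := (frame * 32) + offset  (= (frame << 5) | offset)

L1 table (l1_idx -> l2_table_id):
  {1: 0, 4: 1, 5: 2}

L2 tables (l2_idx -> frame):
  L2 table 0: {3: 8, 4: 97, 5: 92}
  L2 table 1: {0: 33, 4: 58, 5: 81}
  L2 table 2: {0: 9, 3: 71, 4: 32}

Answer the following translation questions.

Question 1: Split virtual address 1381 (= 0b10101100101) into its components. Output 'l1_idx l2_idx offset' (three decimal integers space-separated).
Answer: 5 3 5

Derivation:
vaddr = 1381 = 0b10101100101
  top 3 bits -> l1_idx = 5
  next 3 bits -> l2_idx = 3
  bottom 5 bits -> offset = 5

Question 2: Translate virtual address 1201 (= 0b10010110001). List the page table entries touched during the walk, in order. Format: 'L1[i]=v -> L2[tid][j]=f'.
Answer: L1[4]=1 -> L2[1][5]=81

Derivation:
vaddr = 1201 = 0b10010110001
Split: l1_idx=4, l2_idx=5, offset=17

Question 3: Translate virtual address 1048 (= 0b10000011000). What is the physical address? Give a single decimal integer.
Answer: 1080

Derivation:
vaddr = 1048 = 0b10000011000
Split: l1_idx=4, l2_idx=0, offset=24
L1[4] = 1
L2[1][0] = 33
paddr = 33 * 32 + 24 = 1080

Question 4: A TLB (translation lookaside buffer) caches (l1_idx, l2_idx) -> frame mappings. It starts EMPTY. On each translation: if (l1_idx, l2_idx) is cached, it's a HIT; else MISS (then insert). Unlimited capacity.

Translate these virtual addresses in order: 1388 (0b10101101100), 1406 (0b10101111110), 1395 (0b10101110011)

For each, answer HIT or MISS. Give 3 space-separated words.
vaddr=1388: (5,3) not in TLB -> MISS, insert
vaddr=1406: (5,3) in TLB -> HIT
vaddr=1395: (5,3) in TLB -> HIT

Answer: MISS HIT HIT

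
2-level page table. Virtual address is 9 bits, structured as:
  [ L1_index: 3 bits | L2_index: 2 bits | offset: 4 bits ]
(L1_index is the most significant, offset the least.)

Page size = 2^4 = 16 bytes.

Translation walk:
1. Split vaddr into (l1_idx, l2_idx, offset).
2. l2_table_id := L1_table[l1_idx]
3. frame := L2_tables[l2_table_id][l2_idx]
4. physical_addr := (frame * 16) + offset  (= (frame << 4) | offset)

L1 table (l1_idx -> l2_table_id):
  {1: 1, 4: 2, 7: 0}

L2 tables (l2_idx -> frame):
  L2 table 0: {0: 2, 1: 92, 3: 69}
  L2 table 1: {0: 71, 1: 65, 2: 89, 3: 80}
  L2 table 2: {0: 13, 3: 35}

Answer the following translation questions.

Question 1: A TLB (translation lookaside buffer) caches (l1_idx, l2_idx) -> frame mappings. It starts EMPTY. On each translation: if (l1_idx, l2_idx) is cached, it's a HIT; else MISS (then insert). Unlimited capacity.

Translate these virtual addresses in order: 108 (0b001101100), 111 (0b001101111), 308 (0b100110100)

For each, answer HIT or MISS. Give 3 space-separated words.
vaddr=108: (1,2) not in TLB -> MISS, insert
vaddr=111: (1,2) in TLB -> HIT
vaddr=308: (4,3) not in TLB -> MISS, insert

Answer: MISS HIT MISS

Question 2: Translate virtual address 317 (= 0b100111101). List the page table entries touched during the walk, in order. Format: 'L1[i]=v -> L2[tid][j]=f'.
vaddr = 317 = 0b100111101
Split: l1_idx=4, l2_idx=3, offset=13

Answer: L1[4]=2 -> L2[2][3]=35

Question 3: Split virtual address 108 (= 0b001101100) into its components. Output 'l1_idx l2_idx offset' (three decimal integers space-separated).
vaddr = 108 = 0b001101100
  top 3 bits -> l1_idx = 1
  next 2 bits -> l2_idx = 2
  bottom 4 bits -> offset = 12

Answer: 1 2 12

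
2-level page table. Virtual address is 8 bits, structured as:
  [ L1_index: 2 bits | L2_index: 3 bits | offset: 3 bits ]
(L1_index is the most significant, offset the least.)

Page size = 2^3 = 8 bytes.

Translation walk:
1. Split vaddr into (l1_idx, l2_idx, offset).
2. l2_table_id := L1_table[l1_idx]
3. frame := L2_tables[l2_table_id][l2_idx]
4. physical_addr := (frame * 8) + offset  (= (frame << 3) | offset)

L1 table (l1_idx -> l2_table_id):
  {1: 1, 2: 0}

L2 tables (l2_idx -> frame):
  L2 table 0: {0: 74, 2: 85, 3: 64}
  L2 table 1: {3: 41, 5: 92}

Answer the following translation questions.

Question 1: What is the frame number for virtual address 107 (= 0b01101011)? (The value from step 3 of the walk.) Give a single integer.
Answer: 92

Derivation:
vaddr = 107: l1_idx=1, l2_idx=5
L1[1] = 1; L2[1][5] = 92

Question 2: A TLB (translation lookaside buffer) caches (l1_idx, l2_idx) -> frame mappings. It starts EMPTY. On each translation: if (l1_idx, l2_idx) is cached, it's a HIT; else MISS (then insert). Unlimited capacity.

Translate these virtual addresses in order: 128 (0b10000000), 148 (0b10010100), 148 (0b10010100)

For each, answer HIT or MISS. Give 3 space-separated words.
vaddr=128: (2,0) not in TLB -> MISS, insert
vaddr=148: (2,2) not in TLB -> MISS, insert
vaddr=148: (2,2) in TLB -> HIT

Answer: MISS MISS HIT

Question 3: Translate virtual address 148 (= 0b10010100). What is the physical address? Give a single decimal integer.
vaddr = 148 = 0b10010100
Split: l1_idx=2, l2_idx=2, offset=4
L1[2] = 0
L2[0][2] = 85
paddr = 85 * 8 + 4 = 684

Answer: 684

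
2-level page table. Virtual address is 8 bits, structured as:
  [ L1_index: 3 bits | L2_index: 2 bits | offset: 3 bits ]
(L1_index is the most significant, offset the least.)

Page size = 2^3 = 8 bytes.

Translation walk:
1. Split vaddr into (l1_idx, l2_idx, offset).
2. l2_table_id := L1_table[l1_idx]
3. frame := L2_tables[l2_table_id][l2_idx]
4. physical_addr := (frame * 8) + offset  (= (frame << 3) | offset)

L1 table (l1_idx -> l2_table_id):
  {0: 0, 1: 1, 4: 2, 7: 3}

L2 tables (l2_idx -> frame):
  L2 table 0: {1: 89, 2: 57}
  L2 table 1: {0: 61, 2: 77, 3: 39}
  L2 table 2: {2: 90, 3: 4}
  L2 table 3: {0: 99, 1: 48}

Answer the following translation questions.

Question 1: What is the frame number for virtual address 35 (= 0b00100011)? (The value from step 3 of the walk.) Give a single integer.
vaddr = 35: l1_idx=1, l2_idx=0
L1[1] = 1; L2[1][0] = 61

Answer: 61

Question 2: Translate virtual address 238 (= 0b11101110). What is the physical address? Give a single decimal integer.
vaddr = 238 = 0b11101110
Split: l1_idx=7, l2_idx=1, offset=6
L1[7] = 3
L2[3][1] = 48
paddr = 48 * 8 + 6 = 390

Answer: 390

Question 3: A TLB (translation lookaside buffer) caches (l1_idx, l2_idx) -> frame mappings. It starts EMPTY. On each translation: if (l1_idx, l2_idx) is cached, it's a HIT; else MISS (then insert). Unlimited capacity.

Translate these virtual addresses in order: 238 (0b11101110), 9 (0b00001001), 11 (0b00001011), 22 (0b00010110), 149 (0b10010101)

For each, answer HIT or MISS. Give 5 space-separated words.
Answer: MISS MISS HIT MISS MISS

Derivation:
vaddr=238: (7,1) not in TLB -> MISS, insert
vaddr=9: (0,1) not in TLB -> MISS, insert
vaddr=11: (0,1) in TLB -> HIT
vaddr=22: (0,2) not in TLB -> MISS, insert
vaddr=149: (4,2) not in TLB -> MISS, insert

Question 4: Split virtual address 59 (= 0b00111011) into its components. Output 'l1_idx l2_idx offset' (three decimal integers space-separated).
vaddr = 59 = 0b00111011
  top 3 bits -> l1_idx = 1
  next 2 bits -> l2_idx = 3
  bottom 3 bits -> offset = 3

Answer: 1 3 3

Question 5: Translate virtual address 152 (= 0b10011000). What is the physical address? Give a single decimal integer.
Answer: 32

Derivation:
vaddr = 152 = 0b10011000
Split: l1_idx=4, l2_idx=3, offset=0
L1[4] = 2
L2[2][3] = 4
paddr = 4 * 8 + 0 = 32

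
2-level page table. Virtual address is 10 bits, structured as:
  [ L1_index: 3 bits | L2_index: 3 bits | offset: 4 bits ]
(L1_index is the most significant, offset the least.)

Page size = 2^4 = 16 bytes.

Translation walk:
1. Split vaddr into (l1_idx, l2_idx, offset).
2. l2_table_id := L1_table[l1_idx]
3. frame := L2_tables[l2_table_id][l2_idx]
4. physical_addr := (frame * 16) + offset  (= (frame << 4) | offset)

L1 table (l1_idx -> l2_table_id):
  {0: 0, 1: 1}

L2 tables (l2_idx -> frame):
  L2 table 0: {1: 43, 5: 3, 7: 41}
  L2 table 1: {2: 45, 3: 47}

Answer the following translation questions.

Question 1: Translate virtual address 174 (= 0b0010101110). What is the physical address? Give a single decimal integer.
Answer: 734

Derivation:
vaddr = 174 = 0b0010101110
Split: l1_idx=1, l2_idx=2, offset=14
L1[1] = 1
L2[1][2] = 45
paddr = 45 * 16 + 14 = 734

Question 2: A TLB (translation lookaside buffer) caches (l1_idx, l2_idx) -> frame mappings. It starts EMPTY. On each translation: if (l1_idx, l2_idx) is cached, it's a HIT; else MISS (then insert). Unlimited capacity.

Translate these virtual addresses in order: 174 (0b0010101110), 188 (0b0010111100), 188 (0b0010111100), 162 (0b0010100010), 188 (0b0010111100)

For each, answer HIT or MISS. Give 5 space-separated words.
Answer: MISS MISS HIT HIT HIT

Derivation:
vaddr=174: (1,2) not in TLB -> MISS, insert
vaddr=188: (1,3) not in TLB -> MISS, insert
vaddr=188: (1,3) in TLB -> HIT
vaddr=162: (1,2) in TLB -> HIT
vaddr=188: (1,3) in TLB -> HIT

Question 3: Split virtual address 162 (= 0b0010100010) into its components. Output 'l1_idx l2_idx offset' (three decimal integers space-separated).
vaddr = 162 = 0b0010100010
  top 3 bits -> l1_idx = 1
  next 3 bits -> l2_idx = 2
  bottom 4 bits -> offset = 2

Answer: 1 2 2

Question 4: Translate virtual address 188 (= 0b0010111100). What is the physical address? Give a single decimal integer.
vaddr = 188 = 0b0010111100
Split: l1_idx=1, l2_idx=3, offset=12
L1[1] = 1
L2[1][3] = 47
paddr = 47 * 16 + 12 = 764

Answer: 764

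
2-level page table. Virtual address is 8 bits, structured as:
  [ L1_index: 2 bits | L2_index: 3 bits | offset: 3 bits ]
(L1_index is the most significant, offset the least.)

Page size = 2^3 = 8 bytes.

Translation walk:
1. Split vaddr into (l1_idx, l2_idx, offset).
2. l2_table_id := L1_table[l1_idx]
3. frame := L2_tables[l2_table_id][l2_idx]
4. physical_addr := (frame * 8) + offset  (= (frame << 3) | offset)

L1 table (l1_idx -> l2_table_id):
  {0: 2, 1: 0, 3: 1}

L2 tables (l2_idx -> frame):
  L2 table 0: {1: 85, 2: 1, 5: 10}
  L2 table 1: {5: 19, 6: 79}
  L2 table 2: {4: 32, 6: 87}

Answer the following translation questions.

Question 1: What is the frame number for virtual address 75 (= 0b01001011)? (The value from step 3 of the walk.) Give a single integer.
vaddr = 75: l1_idx=1, l2_idx=1
L1[1] = 0; L2[0][1] = 85

Answer: 85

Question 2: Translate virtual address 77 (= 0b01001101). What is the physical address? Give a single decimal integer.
Answer: 685

Derivation:
vaddr = 77 = 0b01001101
Split: l1_idx=1, l2_idx=1, offset=5
L1[1] = 0
L2[0][1] = 85
paddr = 85 * 8 + 5 = 685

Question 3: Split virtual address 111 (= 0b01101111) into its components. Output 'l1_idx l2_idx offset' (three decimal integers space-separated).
vaddr = 111 = 0b01101111
  top 2 bits -> l1_idx = 1
  next 3 bits -> l2_idx = 5
  bottom 3 bits -> offset = 7

Answer: 1 5 7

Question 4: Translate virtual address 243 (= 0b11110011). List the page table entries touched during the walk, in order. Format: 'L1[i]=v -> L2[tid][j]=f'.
Answer: L1[3]=1 -> L2[1][6]=79

Derivation:
vaddr = 243 = 0b11110011
Split: l1_idx=3, l2_idx=6, offset=3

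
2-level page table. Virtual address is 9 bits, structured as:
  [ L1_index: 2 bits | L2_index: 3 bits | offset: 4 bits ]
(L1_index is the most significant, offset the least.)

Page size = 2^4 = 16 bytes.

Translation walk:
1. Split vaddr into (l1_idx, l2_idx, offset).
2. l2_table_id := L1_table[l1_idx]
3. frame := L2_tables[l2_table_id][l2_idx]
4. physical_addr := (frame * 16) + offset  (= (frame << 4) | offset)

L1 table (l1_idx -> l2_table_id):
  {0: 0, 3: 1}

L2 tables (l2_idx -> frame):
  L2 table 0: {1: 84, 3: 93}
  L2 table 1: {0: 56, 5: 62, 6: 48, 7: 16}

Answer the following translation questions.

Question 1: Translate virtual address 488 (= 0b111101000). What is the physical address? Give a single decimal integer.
Answer: 776

Derivation:
vaddr = 488 = 0b111101000
Split: l1_idx=3, l2_idx=6, offset=8
L1[3] = 1
L2[1][6] = 48
paddr = 48 * 16 + 8 = 776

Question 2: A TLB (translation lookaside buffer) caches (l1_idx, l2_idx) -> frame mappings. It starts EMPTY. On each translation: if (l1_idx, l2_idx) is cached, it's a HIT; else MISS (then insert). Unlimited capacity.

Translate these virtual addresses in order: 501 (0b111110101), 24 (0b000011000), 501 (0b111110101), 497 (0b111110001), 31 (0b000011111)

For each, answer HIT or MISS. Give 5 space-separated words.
Answer: MISS MISS HIT HIT HIT

Derivation:
vaddr=501: (3,7) not in TLB -> MISS, insert
vaddr=24: (0,1) not in TLB -> MISS, insert
vaddr=501: (3,7) in TLB -> HIT
vaddr=497: (3,7) in TLB -> HIT
vaddr=31: (0,1) in TLB -> HIT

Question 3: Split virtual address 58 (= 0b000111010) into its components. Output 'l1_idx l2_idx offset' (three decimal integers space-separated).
vaddr = 58 = 0b000111010
  top 2 bits -> l1_idx = 0
  next 3 bits -> l2_idx = 3
  bottom 4 bits -> offset = 10

Answer: 0 3 10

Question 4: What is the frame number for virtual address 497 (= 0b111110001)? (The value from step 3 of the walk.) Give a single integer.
vaddr = 497: l1_idx=3, l2_idx=7
L1[3] = 1; L2[1][7] = 16

Answer: 16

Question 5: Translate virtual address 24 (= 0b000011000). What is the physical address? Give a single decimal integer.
Answer: 1352

Derivation:
vaddr = 24 = 0b000011000
Split: l1_idx=0, l2_idx=1, offset=8
L1[0] = 0
L2[0][1] = 84
paddr = 84 * 16 + 8 = 1352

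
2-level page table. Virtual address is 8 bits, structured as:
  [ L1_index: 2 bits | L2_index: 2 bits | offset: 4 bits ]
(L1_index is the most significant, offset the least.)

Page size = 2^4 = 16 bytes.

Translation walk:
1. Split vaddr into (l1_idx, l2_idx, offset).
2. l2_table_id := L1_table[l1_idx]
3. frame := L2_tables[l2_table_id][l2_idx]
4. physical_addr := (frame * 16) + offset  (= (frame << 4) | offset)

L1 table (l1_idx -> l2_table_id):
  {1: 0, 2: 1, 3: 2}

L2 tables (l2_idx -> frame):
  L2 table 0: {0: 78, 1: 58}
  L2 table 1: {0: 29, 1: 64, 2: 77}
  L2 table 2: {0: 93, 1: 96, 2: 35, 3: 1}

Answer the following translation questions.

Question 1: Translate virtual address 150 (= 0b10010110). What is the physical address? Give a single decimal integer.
vaddr = 150 = 0b10010110
Split: l1_idx=2, l2_idx=1, offset=6
L1[2] = 1
L2[1][1] = 64
paddr = 64 * 16 + 6 = 1030

Answer: 1030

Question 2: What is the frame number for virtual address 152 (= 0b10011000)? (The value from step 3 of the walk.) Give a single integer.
Answer: 64

Derivation:
vaddr = 152: l1_idx=2, l2_idx=1
L1[2] = 1; L2[1][1] = 64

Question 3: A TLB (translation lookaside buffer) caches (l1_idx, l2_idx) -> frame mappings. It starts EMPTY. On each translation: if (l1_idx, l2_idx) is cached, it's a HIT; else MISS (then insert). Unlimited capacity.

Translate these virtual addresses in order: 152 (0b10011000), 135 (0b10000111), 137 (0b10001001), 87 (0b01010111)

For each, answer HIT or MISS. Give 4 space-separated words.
Answer: MISS MISS HIT MISS

Derivation:
vaddr=152: (2,1) not in TLB -> MISS, insert
vaddr=135: (2,0) not in TLB -> MISS, insert
vaddr=137: (2,0) in TLB -> HIT
vaddr=87: (1,1) not in TLB -> MISS, insert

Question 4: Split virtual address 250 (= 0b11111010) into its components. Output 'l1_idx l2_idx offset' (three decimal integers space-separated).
vaddr = 250 = 0b11111010
  top 2 bits -> l1_idx = 3
  next 2 bits -> l2_idx = 3
  bottom 4 bits -> offset = 10

Answer: 3 3 10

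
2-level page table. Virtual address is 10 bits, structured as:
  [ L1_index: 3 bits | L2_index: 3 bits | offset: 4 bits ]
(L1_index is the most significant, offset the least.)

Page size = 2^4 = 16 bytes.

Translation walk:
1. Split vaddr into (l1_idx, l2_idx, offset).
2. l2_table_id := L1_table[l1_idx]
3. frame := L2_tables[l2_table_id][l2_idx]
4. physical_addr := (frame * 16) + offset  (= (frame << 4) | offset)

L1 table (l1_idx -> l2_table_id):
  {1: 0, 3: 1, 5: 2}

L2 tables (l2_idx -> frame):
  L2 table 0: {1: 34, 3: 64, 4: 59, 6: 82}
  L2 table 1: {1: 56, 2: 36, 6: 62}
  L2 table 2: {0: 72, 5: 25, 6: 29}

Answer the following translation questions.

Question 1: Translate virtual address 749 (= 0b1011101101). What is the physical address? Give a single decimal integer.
Answer: 477

Derivation:
vaddr = 749 = 0b1011101101
Split: l1_idx=5, l2_idx=6, offset=13
L1[5] = 2
L2[2][6] = 29
paddr = 29 * 16 + 13 = 477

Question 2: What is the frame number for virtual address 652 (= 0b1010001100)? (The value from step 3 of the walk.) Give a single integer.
Answer: 72

Derivation:
vaddr = 652: l1_idx=5, l2_idx=0
L1[5] = 2; L2[2][0] = 72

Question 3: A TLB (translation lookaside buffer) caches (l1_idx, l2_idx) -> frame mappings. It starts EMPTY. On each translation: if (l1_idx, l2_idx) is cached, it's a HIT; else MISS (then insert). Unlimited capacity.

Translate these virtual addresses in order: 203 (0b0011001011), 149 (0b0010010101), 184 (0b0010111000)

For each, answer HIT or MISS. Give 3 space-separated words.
Answer: MISS MISS MISS

Derivation:
vaddr=203: (1,4) not in TLB -> MISS, insert
vaddr=149: (1,1) not in TLB -> MISS, insert
vaddr=184: (1,3) not in TLB -> MISS, insert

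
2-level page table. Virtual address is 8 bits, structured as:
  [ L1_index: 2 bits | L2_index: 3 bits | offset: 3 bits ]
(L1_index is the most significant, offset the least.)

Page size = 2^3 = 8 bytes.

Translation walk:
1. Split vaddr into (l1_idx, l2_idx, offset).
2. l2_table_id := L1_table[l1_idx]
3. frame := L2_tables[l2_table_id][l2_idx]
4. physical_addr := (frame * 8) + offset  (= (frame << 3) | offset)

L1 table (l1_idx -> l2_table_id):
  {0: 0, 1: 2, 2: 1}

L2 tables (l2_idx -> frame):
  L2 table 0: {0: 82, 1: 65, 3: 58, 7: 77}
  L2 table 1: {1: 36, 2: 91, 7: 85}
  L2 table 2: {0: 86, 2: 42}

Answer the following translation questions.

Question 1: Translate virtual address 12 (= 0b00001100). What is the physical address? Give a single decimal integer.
Answer: 524

Derivation:
vaddr = 12 = 0b00001100
Split: l1_idx=0, l2_idx=1, offset=4
L1[0] = 0
L2[0][1] = 65
paddr = 65 * 8 + 4 = 524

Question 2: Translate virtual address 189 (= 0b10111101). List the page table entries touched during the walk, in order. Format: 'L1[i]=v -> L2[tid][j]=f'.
Answer: L1[2]=1 -> L2[1][7]=85

Derivation:
vaddr = 189 = 0b10111101
Split: l1_idx=2, l2_idx=7, offset=5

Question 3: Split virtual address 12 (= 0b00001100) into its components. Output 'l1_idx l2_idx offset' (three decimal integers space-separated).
Answer: 0 1 4

Derivation:
vaddr = 12 = 0b00001100
  top 2 bits -> l1_idx = 0
  next 3 bits -> l2_idx = 1
  bottom 3 bits -> offset = 4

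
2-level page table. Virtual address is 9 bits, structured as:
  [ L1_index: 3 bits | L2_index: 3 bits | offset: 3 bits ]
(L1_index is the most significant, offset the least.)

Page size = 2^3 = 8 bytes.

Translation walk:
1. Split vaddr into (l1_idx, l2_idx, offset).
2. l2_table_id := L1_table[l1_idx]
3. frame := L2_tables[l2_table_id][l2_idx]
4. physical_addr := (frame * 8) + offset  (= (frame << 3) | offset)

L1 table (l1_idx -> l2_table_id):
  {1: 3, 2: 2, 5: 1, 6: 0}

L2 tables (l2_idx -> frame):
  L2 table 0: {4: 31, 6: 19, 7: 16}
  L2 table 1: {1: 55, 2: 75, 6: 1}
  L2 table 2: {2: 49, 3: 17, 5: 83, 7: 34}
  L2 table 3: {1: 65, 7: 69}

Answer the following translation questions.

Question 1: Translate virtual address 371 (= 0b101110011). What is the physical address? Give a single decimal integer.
vaddr = 371 = 0b101110011
Split: l1_idx=5, l2_idx=6, offset=3
L1[5] = 1
L2[1][6] = 1
paddr = 1 * 8 + 3 = 11

Answer: 11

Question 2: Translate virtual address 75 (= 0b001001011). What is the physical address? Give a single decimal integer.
Answer: 523

Derivation:
vaddr = 75 = 0b001001011
Split: l1_idx=1, l2_idx=1, offset=3
L1[1] = 3
L2[3][1] = 65
paddr = 65 * 8 + 3 = 523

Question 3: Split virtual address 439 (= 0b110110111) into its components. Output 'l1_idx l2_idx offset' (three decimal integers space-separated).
vaddr = 439 = 0b110110111
  top 3 bits -> l1_idx = 6
  next 3 bits -> l2_idx = 6
  bottom 3 bits -> offset = 7

Answer: 6 6 7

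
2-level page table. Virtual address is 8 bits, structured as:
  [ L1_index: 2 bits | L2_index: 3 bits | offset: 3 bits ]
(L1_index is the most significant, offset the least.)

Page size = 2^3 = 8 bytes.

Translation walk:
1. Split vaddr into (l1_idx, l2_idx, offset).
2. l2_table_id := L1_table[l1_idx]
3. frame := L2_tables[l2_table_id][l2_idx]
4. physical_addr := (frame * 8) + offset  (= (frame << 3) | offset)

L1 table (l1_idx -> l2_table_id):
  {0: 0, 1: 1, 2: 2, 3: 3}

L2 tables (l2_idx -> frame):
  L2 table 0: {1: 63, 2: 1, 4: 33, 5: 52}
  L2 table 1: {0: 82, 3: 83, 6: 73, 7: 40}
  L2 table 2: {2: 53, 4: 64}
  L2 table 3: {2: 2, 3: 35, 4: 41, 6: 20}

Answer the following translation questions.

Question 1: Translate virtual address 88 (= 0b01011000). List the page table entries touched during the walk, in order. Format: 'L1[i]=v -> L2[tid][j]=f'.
Answer: L1[1]=1 -> L2[1][3]=83

Derivation:
vaddr = 88 = 0b01011000
Split: l1_idx=1, l2_idx=3, offset=0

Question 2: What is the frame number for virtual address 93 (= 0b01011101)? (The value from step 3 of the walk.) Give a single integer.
Answer: 83

Derivation:
vaddr = 93: l1_idx=1, l2_idx=3
L1[1] = 1; L2[1][3] = 83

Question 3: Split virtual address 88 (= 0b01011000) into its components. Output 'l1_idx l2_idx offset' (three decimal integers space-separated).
vaddr = 88 = 0b01011000
  top 2 bits -> l1_idx = 1
  next 3 bits -> l2_idx = 3
  bottom 3 bits -> offset = 0

Answer: 1 3 0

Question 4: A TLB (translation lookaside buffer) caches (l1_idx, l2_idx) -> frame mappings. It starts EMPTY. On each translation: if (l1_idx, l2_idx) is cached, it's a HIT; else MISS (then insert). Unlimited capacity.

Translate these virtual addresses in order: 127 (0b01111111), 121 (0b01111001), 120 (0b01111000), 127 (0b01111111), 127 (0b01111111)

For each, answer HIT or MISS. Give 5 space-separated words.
Answer: MISS HIT HIT HIT HIT

Derivation:
vaddr=127: (1,7) not in TLB -> MISS, insert
vaddr=121: (1,7) in TLB -> HIT
vaddr=120: (1,7) in TLB -> HIT
vaddr=127: (1,7) in TLB -> HIT
vaddr=127: (1,7) in TLB -> HIT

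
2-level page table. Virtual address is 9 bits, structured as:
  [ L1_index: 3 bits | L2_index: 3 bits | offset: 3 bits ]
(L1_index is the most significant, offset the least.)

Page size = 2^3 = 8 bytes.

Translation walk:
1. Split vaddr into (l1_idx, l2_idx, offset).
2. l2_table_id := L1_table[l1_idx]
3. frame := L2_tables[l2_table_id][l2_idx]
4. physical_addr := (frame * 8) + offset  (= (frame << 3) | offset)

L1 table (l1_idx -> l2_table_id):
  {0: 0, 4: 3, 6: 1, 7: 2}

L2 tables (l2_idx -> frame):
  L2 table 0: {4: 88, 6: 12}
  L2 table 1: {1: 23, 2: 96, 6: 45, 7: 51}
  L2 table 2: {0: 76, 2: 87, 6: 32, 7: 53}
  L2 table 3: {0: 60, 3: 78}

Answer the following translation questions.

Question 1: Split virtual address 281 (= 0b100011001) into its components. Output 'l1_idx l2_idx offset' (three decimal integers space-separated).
Answer: 4 3 1

Derivation:
vaddr = 281 = 0b100011001
  top 3 bits -> l1_idx = 4
  next 3 bits -> l2_idx = 3
  bottom 3 bits -> offset = 1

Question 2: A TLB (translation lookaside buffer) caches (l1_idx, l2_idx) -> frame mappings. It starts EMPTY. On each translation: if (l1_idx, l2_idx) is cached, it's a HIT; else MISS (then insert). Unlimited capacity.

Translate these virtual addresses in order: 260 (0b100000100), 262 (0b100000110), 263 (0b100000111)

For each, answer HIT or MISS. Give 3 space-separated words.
vaddr=260: (4,0) not in TLB -> MISS, insert
vaddr=262: (4,0) in TLB -> HIT
vaddr=263: (4,0) in TLB -> HIT

Answer: MISS HIT HIT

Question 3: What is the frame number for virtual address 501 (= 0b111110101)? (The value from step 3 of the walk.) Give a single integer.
vaddr = 501: l1_idx=7, l2_idx=6
L1[7] = 2; L2[2][6] = 32

Answer: 32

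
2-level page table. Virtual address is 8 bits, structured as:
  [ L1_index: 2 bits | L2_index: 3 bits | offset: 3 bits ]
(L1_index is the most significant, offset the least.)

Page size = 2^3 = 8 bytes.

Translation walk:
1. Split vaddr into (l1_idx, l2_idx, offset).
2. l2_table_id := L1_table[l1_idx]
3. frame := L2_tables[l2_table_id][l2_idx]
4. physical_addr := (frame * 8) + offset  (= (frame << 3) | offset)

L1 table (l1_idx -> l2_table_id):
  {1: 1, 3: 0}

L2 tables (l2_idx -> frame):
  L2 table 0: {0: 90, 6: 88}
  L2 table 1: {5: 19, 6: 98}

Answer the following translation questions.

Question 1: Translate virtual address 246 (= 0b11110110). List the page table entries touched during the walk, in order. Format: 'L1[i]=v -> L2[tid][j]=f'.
Answer: L1[3]=0 -> L2[0][6]=88

Derivation:
vaddr = 246 = 0b11110110
Split: l1_idx=3, l2_idx=6, offset=6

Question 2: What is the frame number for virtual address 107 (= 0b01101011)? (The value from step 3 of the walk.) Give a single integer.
Answer: 19

Derivation:
vaddr = 107: l1_idx=1, l2_idx=5
L1[1] = 1; L2[1][5] = 19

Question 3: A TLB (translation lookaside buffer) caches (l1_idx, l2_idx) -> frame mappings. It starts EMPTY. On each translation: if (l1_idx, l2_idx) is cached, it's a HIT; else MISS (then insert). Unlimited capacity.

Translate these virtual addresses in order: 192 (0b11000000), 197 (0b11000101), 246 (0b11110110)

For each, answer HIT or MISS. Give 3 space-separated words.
Answer: MISS HIT MISS

Derivation:
vaddr=192: (3,0) not in TLB -> MISS, insert
vaddr=197: (3,0) in TLB -> HIT
vaddr=246: (3,6) not in TLB -> MISS, insert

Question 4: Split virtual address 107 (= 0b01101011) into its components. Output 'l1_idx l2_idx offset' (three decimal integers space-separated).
Answer: 1 5 3

Derivation:
vaddr = 107 = 0b01101011
  top 2 bits -> l1_idx = 1
  next 3 bits -> l2_idx = 5
  bottom 3 bits -> offset = 3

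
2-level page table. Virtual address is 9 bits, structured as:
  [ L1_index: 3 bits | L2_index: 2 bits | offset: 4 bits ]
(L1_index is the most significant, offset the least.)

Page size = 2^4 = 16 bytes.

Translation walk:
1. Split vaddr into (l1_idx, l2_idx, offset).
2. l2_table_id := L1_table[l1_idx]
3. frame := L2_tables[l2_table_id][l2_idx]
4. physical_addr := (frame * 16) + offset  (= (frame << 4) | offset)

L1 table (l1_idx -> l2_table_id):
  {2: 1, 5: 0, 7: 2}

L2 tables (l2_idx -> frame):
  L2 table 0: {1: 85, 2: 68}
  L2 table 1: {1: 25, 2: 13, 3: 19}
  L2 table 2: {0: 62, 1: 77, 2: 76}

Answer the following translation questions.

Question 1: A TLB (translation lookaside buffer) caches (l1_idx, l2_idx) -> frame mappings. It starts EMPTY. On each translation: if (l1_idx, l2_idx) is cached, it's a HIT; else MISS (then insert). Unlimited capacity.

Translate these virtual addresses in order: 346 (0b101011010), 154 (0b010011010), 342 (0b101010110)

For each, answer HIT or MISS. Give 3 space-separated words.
vaddr=346: (5,1) not in TLB -> MISS, insert
vaddr=154: (2,1) not in TLB -> MISS, insert
vaddr=342: (5,1) in TLB -> HIT

Answer: MISS MISS HIT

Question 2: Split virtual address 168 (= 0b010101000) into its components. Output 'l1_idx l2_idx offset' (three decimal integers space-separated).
vaddr = 168 = 0b010101000
  top 3 bits -> l1_idx = 2
  next 2 bits -> l2_idx = 2
  bottom 4 bits -> offset = 8

Answer: 2 2 8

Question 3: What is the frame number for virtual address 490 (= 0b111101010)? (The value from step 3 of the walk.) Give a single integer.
vaddr = 490: l1_idx=7, l2_idx=2
L1[7] = 2; L2[2][2] = 76

Answer: 76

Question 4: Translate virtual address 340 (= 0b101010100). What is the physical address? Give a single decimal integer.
vaddr = 340 = 0b101010100
Split: l1_idx=5, l2_idx=1, offset=4
L1[5] = 0
L2[0][1] = 85
paddr = 85 * 16 + 4 = 1364

Answer: 1364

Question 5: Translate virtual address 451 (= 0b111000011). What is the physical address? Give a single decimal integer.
vaddr = 451 = 0b111000011
Split: l1_idx=7, l2_idx=0, offset=3
L1[7] = 2
L2[2][0] = 62
paddr = 62 * 16 + 3 = 995

Answer: 995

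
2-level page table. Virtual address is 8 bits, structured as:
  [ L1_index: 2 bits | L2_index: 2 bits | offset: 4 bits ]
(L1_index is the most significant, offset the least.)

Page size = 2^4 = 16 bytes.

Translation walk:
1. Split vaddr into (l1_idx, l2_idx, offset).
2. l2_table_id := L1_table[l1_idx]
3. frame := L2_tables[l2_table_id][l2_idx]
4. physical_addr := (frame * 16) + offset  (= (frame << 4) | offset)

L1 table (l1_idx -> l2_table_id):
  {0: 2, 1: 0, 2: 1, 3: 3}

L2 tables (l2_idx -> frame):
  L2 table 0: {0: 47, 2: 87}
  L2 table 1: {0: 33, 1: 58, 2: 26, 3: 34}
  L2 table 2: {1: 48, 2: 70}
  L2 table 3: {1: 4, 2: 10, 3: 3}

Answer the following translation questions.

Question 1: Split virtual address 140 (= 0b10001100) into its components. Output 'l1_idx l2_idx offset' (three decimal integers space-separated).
Answer: 2 0 12

Derivation:
vaddr = 140 = 0b10001100
  top 2 bits -> l1_idx = 2
  next 2 bits -> l2_idx = 0
  bottom 4 bits -> offset = 12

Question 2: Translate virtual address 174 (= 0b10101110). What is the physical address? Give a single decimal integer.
vaddr = 174 = 0b10101110
Split: l1_idx=2, l2_idx=2, offset=14
L1[2] = 1
L2[1][2] = 26
paddr = 26 * 16 + 14 = 430

Answer: 430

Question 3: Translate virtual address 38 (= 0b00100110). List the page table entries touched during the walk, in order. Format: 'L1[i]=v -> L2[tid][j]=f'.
vaddr = 38 = 0b00100110
Split: l1_idx=0, l2_idx=2, offset=6

Answer: L1[0]=2 -> L2[2][2]=70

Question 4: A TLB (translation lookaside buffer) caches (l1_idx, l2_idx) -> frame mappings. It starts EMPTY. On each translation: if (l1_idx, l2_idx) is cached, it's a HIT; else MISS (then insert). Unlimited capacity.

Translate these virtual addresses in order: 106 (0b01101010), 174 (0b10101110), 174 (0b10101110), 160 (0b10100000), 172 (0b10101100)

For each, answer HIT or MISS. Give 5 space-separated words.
vaddr=106: (1,2) not in TLB -> MISS, insert
vaddr=174: (2,2) not in TLB -> MISS, insert
vaddr=174: (2,2) in TLB -> HIT
vaddr=160: (2,2) in TLB -> HIT
vaddr=172: (2,2) in TLB -> HIT

Answer: MISS MISS HIT HIT HIT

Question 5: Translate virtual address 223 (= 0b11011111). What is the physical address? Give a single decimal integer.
Answer: 79

Derivation:
vaddr = 223 = 0b11011111
Split: l1_idx=3, l2_idx=1, offset=15
L1[3] = 3
L2[3][1] = 4
paddr = 4 * 16 + 15 = 79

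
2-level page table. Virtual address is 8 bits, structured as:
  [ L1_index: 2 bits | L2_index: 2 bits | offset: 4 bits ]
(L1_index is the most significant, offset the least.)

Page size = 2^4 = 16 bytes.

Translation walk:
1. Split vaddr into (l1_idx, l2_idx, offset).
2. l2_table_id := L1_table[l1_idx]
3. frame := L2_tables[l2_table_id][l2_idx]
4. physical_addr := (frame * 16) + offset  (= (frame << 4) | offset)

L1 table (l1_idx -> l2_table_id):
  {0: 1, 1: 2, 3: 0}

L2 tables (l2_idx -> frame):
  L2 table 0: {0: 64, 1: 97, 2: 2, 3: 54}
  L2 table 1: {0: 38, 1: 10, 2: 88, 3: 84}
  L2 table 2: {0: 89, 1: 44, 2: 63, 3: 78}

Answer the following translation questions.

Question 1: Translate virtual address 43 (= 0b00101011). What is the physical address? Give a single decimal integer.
Answer: 1419

Derivation:
vaddr = 43 = 0b00101011
Split: l1_idx=0, l2_idx=2, offset=11
L1[0] = 1
L2[1][2] = 88
paddr = 88 * 16 + 11 = 1419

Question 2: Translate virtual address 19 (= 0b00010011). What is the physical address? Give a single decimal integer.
vaddr = 19 = 0b00010011
Split: l1_idx=0, l2_idx=1, offset=3
L1[0] = 1
L2[1][1] = 10
paddr = 10 * 16 + 3 = 163

Answer: 163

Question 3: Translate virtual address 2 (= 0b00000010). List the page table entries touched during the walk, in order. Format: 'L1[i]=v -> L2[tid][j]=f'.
vaddr = 2 = 0b00000010
Split: l1_idx=0, l2_idx=0, offset=2

Answer: L1[0]=1 -> L2[1][0]=38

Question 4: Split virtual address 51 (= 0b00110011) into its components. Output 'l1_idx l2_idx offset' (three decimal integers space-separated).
vaddr = 51 = 0b00110011
  top 2 bits -> l1_idx = 0
  next 2 bits -> l2_idx = 3
  bottom 4 bits -> offset = 3

Answer: 0 3 3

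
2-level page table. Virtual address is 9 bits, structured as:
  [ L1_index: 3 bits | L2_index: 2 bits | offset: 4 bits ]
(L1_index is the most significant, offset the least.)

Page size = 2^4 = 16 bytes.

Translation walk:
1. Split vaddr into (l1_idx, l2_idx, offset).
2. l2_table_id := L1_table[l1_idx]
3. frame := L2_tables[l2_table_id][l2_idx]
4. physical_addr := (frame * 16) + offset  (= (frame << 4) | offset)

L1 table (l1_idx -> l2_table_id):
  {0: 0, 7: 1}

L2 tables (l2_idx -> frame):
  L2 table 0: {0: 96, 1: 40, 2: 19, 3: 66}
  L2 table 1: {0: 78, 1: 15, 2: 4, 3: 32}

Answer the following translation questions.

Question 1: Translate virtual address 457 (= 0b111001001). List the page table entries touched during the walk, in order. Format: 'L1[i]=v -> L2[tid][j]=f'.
vaddr = 457 = 0b111001001
Split: l1_idx=7, l2_idx=0, offset=9

Answer: L1[7]=1 -> L2[1][0]=78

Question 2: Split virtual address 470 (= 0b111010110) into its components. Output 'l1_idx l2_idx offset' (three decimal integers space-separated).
vaddr = 470 = 0b111010110
  top 3 bits -> l1_idx = 7
  next 2 bits -> l2_idx = 1
  bottom 4 bits -> offset = 6

Answer: 7 1 6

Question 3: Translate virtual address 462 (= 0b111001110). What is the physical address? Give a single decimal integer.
vaddr = 462 = 0b111001110
Split: l1_idx=7, l2_idx=0, offset=14
L1[7] = 1
L2[1][0] = 78
paddr = 78 * 16 + 14 = 1262

Answer: 1262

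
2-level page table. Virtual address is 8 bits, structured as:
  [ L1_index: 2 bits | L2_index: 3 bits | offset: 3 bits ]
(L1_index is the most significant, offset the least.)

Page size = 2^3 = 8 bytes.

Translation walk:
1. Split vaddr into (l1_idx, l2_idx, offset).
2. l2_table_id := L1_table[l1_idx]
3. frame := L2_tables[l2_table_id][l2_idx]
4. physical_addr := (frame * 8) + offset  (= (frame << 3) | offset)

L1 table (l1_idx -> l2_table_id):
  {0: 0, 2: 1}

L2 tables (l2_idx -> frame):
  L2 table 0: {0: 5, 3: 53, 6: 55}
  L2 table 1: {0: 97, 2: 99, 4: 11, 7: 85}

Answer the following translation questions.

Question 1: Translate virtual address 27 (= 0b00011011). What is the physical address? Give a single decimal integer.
Answer: 427

Derivation:
vaddr = 27 = 0b00011011
Split: l1_idx=0, l2_idx=3, offset=3
L1[0] = 0
L2[0][3] = 53
paddr = 53 * 8 + 3 = 427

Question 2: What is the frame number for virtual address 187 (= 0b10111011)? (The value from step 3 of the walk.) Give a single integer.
Answer: 85

Derivation:
vaddr = 187: l1_idx=2, l2_idx=7
L1[2] = 1; L2[1][7] = 85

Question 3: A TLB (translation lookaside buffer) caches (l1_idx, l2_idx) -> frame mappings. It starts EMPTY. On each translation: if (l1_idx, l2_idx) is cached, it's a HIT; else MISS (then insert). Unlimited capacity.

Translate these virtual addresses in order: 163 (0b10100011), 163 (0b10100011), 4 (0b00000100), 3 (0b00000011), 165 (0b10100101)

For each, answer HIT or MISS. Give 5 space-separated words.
Answer: MISS HIT MISS HIT HIT

Derivation:
vaddr=163: (2,4) not in TLB -> MISS, insert
vaddr=163: (2,4) in TLB -> HIT
vaddr=4: (0,0) not in TLB -> MISS, insert
vaddr=3: (0,0) in TLB -> HIT
vaddr=165: (2,4) in TLB -> HIT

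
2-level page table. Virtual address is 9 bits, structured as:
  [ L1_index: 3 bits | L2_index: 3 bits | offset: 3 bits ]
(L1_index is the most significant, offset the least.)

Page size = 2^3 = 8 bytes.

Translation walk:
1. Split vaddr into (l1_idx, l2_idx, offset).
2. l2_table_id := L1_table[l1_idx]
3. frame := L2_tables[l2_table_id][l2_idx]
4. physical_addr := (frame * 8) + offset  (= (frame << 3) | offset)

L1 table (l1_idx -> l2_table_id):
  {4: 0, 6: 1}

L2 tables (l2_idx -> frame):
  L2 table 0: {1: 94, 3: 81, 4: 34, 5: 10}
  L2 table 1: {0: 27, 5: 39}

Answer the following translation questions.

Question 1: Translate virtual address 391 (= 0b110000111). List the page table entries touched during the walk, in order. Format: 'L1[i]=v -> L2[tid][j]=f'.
vaddr = 391 = 0b110000111
Split: l1_idx=6, l2_idx=0, offset=7

Answer: L1[6]=1 -> L2[1][0]=27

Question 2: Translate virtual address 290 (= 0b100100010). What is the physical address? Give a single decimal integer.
Answer: 274

Derivation:
vaddr = 290 = 0b100100010
Split: l1_idx=4, l2_idx=4, offset=2
L1[4] = 0
L2[0][4] = 34
paddr = 34 * 8 + 2 = 274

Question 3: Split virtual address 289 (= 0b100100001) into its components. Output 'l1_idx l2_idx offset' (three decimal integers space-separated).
Answer: 4 4 1

Derivation:
vaddr = 289 = 0b100100001
  top 3 bits -> l1_idx = 4
  next 3 bits -> l2_idx = 4
  bottom 3 bits -> offset = 1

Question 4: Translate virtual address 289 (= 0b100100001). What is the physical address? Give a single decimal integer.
vaddr = 289 = 0b100100001
Split: l1_idx=4, l2_idx=4, offset=1
L1[4] = 0
L2[0][4] = 34
paddr = 34 * 8 + 1 = 273

Answer: 273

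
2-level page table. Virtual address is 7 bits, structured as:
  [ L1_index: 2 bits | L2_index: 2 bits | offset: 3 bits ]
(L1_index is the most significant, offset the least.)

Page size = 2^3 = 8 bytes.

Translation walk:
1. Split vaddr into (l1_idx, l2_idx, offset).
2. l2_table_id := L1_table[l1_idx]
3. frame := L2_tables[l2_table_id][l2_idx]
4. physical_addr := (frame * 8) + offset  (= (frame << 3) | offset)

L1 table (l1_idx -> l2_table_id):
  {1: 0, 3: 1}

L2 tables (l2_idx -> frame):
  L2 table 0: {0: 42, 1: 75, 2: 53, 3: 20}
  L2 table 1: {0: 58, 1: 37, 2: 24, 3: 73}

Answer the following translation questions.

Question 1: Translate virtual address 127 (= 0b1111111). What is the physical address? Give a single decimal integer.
Answer: 591

Derivation:
vaddr = 127 = 0b1111111
Split: l1_idx=3, l2_idx=3, offset=7
L1[3] = 1
L2[1][3] = 73
paddr = 73 * 8 + 7 = 591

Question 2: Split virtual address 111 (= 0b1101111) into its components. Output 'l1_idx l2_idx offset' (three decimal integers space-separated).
vaddr = 111 = 0b1101111
  top 2 bits -> l1_idx = 3
  next 2 bits -> l2_idx = 1
  bottom 3 bits -> offset = 7

Answer: 3 1 7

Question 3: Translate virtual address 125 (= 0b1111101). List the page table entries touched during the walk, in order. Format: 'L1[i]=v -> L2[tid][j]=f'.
vaddr = 125 = 0b1111101
Split: l1_idx=3, l2_idx=3, offset=5

Answer: L1[3]=1 -> L2[1][3]=73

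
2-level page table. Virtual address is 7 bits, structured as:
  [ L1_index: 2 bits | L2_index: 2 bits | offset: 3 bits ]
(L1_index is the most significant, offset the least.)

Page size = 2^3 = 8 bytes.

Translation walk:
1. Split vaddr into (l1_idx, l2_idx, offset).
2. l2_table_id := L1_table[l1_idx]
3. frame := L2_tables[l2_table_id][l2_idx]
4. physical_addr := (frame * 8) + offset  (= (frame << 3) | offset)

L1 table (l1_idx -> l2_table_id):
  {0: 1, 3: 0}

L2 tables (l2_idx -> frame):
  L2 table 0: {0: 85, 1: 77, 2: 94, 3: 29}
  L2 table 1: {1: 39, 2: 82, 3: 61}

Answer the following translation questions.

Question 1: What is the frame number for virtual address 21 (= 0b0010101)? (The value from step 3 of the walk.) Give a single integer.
Answer: 82

Derivation:
vaddr = 21: l1_idx=0, l2_idx=2
L1[0] = 1; L2[1][2] = 82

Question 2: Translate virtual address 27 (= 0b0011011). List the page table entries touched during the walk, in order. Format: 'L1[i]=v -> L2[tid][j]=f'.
Answer: L1[0]=1 -> L2[1][3]=61

Derivation:
vaddr = 27 = 0b0011011
Split: l1_idx=0, l2_idx=3, offset=3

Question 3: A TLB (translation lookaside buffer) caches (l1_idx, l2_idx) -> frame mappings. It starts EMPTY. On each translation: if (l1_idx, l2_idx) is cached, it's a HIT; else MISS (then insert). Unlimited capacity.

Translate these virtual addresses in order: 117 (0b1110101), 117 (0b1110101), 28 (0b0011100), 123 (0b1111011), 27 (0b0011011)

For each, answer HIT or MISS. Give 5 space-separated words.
vaddr=117: (3,2) not in TLB -> MISS, insert
vaddr=117: (3,2) in TLB -> HIT
vaddr=28: (0,3) not in TLB -> MISS, insert
vaddr=123: (3,3) not in TLB -> MISS, insert
vaddr=27: (0,3) in TLB -> HIT

Answer: MISS HIT MISS MISS HIT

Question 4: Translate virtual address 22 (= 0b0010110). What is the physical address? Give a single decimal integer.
Answer: 662

Derivation:
vaddr = 22 = 0b0010110
Split: l1_idx=0, l2_idx=2, offset=6
L1[0] = 1
L2[1][2] = 82
paddr = 82 * 8 + 6 = 662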